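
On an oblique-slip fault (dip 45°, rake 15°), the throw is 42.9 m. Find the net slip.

dip-slip = throw / sin(dip) = 42.9 / sin(45°) = 60.67 m
net slip = dip-slip / sin(rake) = 60.67 / sin(15°) = 234 m

234 m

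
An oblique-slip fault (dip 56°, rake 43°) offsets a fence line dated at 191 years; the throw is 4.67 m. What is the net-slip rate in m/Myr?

dip-slip = throw / sin(dip) = 4.67 / sin(56°) = 5.633 m
net slip = dip-slip / sin(rake) = 5.633 / sin(43°) = 8.260 m
rate = 8.260 m / 191 years = 0.0432 m/yr = 43200 m/Myr

43200 m/Myr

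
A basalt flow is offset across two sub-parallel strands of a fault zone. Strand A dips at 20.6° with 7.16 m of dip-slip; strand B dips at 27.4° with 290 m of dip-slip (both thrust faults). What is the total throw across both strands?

136 m

throw_A = 7.16 × sin(20.6°) = 2.519 m
throw_B = 290 × sin(27.4°) = 133.5 m
total = 2.519 + 133.5 = 136 m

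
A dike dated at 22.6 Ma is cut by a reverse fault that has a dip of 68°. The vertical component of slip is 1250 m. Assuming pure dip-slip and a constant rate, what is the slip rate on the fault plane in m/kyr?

dip-slip = throw / sin(dip) = 1250 m / sin(68°) = 1348 m
rate = 1348 m / 22.6 Ma = 0.0000597 m/yr = 0.0597 m/kyr

0.0597 m/kyr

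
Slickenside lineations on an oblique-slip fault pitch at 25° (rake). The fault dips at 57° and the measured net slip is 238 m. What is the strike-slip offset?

strike-slip = net slip × cos(rake) = 238 m × cos(25°) = 216 m

216 m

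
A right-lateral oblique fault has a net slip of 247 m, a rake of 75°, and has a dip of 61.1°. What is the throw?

209 m

dip-slip = net slip × sin(rake) = 247 m × sin(75°) = 238.6 m
throw = dip-slip × sin(dip) = 238.6 × sin(61.1°) = 209 m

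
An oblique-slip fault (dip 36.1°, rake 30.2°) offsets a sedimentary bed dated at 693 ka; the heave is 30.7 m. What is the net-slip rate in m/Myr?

109 m/Myr

dip-slip = heave / cos(dip) = 30.7 / cos(36.1°) = 38 m
net slip = dip-slip / sin(rake) = 38 / sin(30.2°) = 75.53 m
rate = 75.53 m / 693 ka = 0.000109 m/yr = 109 m/Myr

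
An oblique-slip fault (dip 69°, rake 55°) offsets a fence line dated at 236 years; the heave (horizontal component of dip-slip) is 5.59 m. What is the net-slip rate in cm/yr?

8.07 cm/yr

dip-slip = heave / cos(dip) = 5.59 / cos(69°) = 15.60 m
net slip = dip-slip / sin(rake) = 15.60 / sin(55°) = 19.04 m
rate = 19.04 m / 236 years = 0.0807 m/yr = 8.07 cm/yr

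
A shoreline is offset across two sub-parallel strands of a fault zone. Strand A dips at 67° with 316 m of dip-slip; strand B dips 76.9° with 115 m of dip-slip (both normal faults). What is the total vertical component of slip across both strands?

throw_A = 316 × sin(67°) = 290.9 m
throw_B = 115 × sin(76.9°) = 112 m
total = 290.9 + 112 = 403 m

403 m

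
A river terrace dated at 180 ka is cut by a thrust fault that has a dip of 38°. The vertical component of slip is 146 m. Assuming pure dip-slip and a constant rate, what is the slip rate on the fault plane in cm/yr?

0.132 cm/yr

dip-slip = throw / sin(dip) = 146 m / sin(38°) = 237.1 m
rate = 237.1 m / 180 ka = 0.00132 m/yr = 0.132 cm/yr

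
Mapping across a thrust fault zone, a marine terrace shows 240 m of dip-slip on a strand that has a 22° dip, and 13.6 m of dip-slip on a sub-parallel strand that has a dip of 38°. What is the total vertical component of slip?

throw_A = 240 × sin(22°) = 89.91 m
throw_B = 13.6 × sin(38°) = 8.373 m
total = 89.91 + 8.373 = 98.3 m

98.3 m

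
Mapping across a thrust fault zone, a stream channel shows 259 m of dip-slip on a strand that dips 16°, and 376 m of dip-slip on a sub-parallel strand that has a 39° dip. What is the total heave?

heave_A = 259 × cos(16°) = 249 m
heave_B = 376 × cos(39°) = 292.2 m
total = 249 + 292.2 = 541 m

541 m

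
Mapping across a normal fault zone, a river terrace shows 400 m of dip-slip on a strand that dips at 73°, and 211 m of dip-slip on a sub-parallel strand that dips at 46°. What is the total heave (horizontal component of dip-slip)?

heave_A = 400 × cos(73°) = 116.9 m
heave_B = 211 × cos(46°) = 146.6 m
total = 116.9 + 146.6 = 264 m

264 m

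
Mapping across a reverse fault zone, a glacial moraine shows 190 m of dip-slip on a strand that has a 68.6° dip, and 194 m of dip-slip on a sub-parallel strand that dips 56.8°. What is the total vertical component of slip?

339 m

throw_A = 190 × sin(68.6°) = 176.9 m
throw_B = 194 × sin(56.8°) = 162.3 m
total = 176.9 + 162.3 = 339 m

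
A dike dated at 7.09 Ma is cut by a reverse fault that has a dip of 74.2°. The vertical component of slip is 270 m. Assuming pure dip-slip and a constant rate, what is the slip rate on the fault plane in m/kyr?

0.0396 m/kyr

dip-slip = throw / sin(dip) = 270 m / sin(74.2°) = 280.6 m
rate = 280.6 m / 7.09 Ma = 0.0000396 m/yr = 0.0396 m/kyr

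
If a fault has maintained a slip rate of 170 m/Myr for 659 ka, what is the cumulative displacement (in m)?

112 m

slip = rate × time = 170 m/Myr × 659 ka = 112 m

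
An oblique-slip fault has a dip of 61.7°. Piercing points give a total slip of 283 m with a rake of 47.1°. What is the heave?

dip-slip = net slip × sin(rake) = 283 m × sin(47.1°) = 207.3 m
heave = dip-slip × cos(dip) = 207.3 × cos(61.7°) = 98.3 m

98.3 m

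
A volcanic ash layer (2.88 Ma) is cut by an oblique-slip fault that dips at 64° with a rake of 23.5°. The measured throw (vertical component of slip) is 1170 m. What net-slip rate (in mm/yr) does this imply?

1.13 mm/yr

dip-slip = throw / sin(dip) = 1170 / sin(64°) = 1302 m
net slip = dip-slip / sin(rake) = 1302 / sin(23.5°) = 3265 m
rate = 3265 m / 2.88 Ma = 0.00113 m/yr = 1.13 mm/yr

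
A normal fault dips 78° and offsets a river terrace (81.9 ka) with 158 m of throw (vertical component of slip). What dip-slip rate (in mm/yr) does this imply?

1.97 mm/yr

dip-slip = throw / sin(dip) = 158 m / sin(78°) = 161.5 m
rate = 161.5 m / 81.9 ka = 0.00197 m/yr = 1.97 mm/yr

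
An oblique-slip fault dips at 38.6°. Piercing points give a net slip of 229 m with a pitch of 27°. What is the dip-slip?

dip-slip = net slip × sin(rake) = 229 m × sin(27°) = 104 m

104 m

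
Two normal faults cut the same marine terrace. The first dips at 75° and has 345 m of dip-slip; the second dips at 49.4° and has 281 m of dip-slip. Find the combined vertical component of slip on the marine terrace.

547 m

throw_A = 345 × sin(75°) = 333.2 m
throw_B = 281 × sin(49.4°) = 213.4 m
total = 333.2 + 213.4 = 547 m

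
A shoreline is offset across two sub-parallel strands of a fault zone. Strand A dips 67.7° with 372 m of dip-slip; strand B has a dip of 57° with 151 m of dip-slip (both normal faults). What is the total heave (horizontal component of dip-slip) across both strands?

223 m

heave_A = 372 × cos(67.7°) = 141.2 m
heave_B = 151 × cos(57°) = 82.24 m
total = 141.2 + 82.24 = 223 m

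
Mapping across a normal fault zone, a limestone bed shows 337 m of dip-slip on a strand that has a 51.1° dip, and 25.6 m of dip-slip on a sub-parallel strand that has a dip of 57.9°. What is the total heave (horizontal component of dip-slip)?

225 m

heave_A = 337 × cos(51.1°) = 211.6 m
heave_B = 25.6 × cos(57.9°) = 13.60 m
total = 211.6 + 13.60 = 225 m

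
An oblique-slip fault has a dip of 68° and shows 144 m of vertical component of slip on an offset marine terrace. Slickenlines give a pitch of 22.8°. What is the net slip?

dip-slip = throw / sin(dip) = 144 / sin(68°) = 155.3 m
net slip = dip-slip / sin(rake) = 155.3 / sin(22.8°) = 401 m

401 m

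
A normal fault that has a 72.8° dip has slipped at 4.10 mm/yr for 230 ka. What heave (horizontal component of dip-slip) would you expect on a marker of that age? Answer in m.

279 m

dip-slip = rate × time = 4.10 mm/yr × 230 ka = 943 m
heave = dip-slip × cos(dip) = 943 × cos(72.8°) = 279 m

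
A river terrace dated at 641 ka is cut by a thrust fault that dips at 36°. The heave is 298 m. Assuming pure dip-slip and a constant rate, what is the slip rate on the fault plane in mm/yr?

0.575 mm/yr

dip-slip = heave / cos(dip) = 298 m / cos(36°) = 368.3 m
rate = 368.3 m / 641 ka = 0.000575 m/yr = 0.575 mm/yr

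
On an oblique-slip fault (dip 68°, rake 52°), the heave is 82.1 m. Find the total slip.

dip-slip = heave / cos(dip) = 82.1 / cos(68°) = 219.2 m
net slip = dip-slip / sin(rake) = 219.2 / sin(52°) = 278 m

278 m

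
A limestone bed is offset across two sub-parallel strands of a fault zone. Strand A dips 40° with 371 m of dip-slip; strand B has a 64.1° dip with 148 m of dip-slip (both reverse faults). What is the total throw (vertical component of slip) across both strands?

372 m

throw_A = 371 × sin(40°) = 238.5 m
throw_B = 148 × sin(64.1°) = 133.1 m
total = 238.5 + 133.1 = 372 m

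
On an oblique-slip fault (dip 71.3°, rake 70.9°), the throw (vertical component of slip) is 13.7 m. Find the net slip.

dip-slip = throw / sin(dip) = 13.7 / sin(71.3°) = 14.46 m
net slip = dip-slip / sin(rake) = 14.46 / sin(70.9°) = 15.3 m

15.3 m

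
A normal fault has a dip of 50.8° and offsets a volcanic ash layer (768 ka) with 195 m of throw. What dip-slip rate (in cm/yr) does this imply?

dip-slip = throw / sin(dip) = 195 m / sin(50.8°) = 251.6 m
rate = 251.6 m / 768 ka = 0.000328 m/yr = 0.0328 cm/yr

0.0328 cm/yr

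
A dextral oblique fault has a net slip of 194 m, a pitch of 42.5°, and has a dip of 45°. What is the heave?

dip-slip = net slip × sin(rake) = 194 m × sin(42.5°) = 131.1 m
heave = dip-slip × cos(dip) = 131.1 × cos(45°) = 92.7 m

92.7 m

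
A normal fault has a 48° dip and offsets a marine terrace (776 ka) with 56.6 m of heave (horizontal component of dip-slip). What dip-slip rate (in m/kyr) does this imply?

dip-slip = heave / cos(dip) = 56.6 m / cos(48°) = 84.59 m
rate = 84.59 m / 776 ka = 0.000109 m/yr = 0.109 m/kyr

0.109 m/kyr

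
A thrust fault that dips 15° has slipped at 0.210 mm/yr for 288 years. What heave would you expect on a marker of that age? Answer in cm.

5.84 cm

dip-slip = rate × time = 0.210 mm/yr × 288 years = 0.06048 m
heave = dip-slip × cos(dip) = 0.06048 × cos(15°) = 0.0584 m = 5.84 cm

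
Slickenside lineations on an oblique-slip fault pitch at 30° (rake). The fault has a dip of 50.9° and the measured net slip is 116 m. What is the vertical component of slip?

dip-slip = net slip × sin(rake) = 116 m × sin(30°) = 58 m
throw = dip-slip × sin(dip) = 58 × sin(50.9°) = 45 m

45 m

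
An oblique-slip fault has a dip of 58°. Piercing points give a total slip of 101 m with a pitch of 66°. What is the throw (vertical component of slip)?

dip-slip = net slip × sin(rake) = 101 m × sin(66°) = 92.27 m
throw = dip-slip × sin(dip) = 92.27 × sin(58°) = 78.2 m

78.2 m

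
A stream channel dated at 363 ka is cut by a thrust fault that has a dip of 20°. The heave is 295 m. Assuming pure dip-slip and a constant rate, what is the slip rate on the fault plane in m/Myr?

dip-slip = heave / cos(dip) = 295 m / cos(20°) = 313.9 m
rate = 313.9 m / 363 ka = 0.000865 m/yr = 865 m/Myr

865 m/Myr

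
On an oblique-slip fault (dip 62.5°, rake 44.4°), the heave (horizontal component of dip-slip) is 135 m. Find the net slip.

dip-slip = heave / cos(dip) = 135 / cos(62.5°) = 292.4 m
net slip = dip-slip / sin(rake) = 292.4 / sin(44.4°) = 418 m

418 m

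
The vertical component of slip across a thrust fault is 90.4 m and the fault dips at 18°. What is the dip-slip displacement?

dip-slip = throw / sin(dip) = 90.4 / sin(18°) = 293 m

293 m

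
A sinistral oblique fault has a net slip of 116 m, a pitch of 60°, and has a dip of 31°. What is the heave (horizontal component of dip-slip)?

dip-slip = net slip × sin(rake) = 116 m × sin(60°) = 100.5 m
heave = dip-slip × cos(dip) = 100.5 × cos(31°) = 86.1 m

86.1 m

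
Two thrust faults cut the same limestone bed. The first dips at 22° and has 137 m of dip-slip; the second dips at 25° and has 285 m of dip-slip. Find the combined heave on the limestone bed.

385 m

heave_A = 137 × cos(22°) = 127 m
heave_B = 285 × cos(25°) = 258.3 m
total = 127 + 258.3 = 385 m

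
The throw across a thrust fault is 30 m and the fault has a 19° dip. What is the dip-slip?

92.1 m

dip-slip = throw / sin(dip) = 30 / sin(19°) = 92.1 m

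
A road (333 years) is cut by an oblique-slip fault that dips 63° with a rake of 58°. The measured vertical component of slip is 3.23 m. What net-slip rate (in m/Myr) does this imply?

12800 m/Myr

dip-slip = throw / sin(dip) = 3.23 / sin(63°) = 3.625 m
net slip = dip-slip / sin(rake) = 3.625 / sin(58°) = 4.275 m
rate = 4.275 m / 333 years = 0.0128 m/yr = 12800 m/Myr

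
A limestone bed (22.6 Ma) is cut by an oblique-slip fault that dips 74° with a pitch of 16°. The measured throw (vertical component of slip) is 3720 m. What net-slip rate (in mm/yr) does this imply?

dip-slip = throw / sin(dip) = 3720 / sin(74°) = 3870 m
net slip = dip-slip / sin(rake) = 3870 / sin(16°) = 14040 m
rate = 14040 m / 22.6 Ma = 0.000621 m/yr = 0.621 mm/yr

0.621 mm/yr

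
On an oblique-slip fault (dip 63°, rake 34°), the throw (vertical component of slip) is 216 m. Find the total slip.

434 m

dip-slip = throw / sin(dip) = 216 / sin(63°) = 242.4 m
net slip = dip-slip / sin(rake) = 242.4 / sin(34°) = 434 m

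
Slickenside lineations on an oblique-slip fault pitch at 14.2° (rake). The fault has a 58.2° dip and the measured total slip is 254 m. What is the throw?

53 m

dip-slip = net slip × sin(rake) = 254 m × sin(14.2°) = 62.31 m
throw = dip-slip × sin(dip) = 62.31 × sin(58.2°) = 53 m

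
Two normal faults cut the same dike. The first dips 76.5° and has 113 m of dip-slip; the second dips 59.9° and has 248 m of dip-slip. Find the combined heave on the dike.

heave_A = 113 × cos(76.5°) = 26.38 m
heave_B = 248 × cos(59.9°) = 124.4 m
total = 26.38 + 124.4 = 151 m

151 m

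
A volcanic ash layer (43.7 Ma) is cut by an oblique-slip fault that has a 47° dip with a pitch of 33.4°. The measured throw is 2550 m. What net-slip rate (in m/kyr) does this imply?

0.145 m/kyr

dip-slip = throw / sin(dip) = 2550 / sin(47°) = 3487 m
net slip = dip-slip / sin(rake) = 3487 / sin(33.4°) = 6334 m
rate = 6334 m / 43.7 Ma = 0.000145 m/yr = 0.145 m/kyr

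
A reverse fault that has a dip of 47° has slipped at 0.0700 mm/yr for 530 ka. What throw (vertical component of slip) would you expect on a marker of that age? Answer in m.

dip-slip = rate × time = 0.0700 mm/yr × 530 ka = 37.10 m
throw = dip-slip × sin(dip) = 37.10 × sin(47°) = 27.1 m

27.1 m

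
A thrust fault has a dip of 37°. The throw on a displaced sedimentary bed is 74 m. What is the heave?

heave = throw / tan(dip) = 74 / tan(37°) = 98.2 m

98.2 m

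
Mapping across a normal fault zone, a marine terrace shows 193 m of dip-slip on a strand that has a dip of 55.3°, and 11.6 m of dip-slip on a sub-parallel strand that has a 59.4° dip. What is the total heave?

heave_A = 193 × cos(55.3°) = 109.9 m
heave_B = 11.6 × cos(59.4°) = 5.905 m
total = 109.9 + 5.905 = 116 m

116 m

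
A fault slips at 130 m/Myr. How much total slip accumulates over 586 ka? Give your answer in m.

76.2 m

slip = rate × time = 130 m/Myr × 586 ka = 76.2 m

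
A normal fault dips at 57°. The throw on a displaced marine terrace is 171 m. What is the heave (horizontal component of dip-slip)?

heave = throw / tan(dip) = 171 / tan(57°) = 111 m

111 m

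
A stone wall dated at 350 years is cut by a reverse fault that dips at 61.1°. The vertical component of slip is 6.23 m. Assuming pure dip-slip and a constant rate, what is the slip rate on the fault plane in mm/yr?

dip-slip = throw / sin(dip) = 6.23 m / sin(61.1°) = 7.116 m
rate = 7.116 m / 350 years = 0.0203 m/yr = 20.3 mm/yr

20.3 mm/yr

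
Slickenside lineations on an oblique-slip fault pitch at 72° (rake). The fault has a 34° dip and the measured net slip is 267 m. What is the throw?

142 m

dip-slip = net slip × sin(rake) = 267 m × sin(72°) = 253.9 m
throw = dip-slip × sin(dip) = 253.9 × sin(34°) = 142 m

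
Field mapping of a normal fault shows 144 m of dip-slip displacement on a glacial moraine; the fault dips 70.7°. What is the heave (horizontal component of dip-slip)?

47.6 m

heave = dip-slip × cos(dip) = 144 m × cos(70.7°) = 47.6 m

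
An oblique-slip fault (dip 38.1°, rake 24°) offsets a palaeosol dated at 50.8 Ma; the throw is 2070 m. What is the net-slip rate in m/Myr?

dip-slip = throw / sin(dip) = 2070 / sin(38.1°) = 3355 m
net slip = dip-slip / sin(rake) = 3355 / sin(24°) = 8248 m
rate = 8248 m / 50.8 Ma = 0.000162 m/yr = 162 m/Myr

162 m/Myr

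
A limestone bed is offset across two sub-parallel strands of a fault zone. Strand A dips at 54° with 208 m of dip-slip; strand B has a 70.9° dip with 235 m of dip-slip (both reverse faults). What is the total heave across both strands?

199 m

heave_A = 208 × cos(54°) = 122.3 m
heave_B = 235 × cos(70.9°) = 76.90 m
total = 122.3 + 76.90 = 199 m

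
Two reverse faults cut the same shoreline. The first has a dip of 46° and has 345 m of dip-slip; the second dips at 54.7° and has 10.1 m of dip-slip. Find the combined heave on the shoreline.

heave_A = 345 × cos(46°) = 239.7 m
heave_B = 10.1 × cos(54.7°) = 5.836 m
total = 239.7 + 5.836 = 245 m

245 m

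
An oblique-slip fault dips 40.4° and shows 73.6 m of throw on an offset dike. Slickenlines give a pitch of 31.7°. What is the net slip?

dip-slip = throw / sin(dip) = 73.6 / sin(40.4°) = 113.6 m
net slip = dip-slip / sin(rake) = 113.6 / sin(31.7°) = 216 m

216 m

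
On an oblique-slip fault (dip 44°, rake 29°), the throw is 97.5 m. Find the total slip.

dip-slip = throw / sin(dip) = 97.5 / sin(44°) = 140.4 m
net slip = dip-slip / sin(rake) = 140.4 / sin(29°) = 290 m

290 m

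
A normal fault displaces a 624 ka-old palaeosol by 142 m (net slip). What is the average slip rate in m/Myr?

rate = 142 m / 624 ka = 0.000228 m/yr = 228 m/Myr

228 m/Myr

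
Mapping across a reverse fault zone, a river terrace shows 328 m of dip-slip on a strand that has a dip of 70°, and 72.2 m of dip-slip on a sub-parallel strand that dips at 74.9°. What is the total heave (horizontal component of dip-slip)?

heave_A = 328 × cos(70°) = 112.2 m
heave_B = 72.2 × cos(74.9°) = 18.81 m
total = 112.2 + 18.81 = 131 m

131 m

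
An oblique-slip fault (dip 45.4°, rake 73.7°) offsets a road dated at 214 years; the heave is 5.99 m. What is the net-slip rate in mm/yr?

dip-slip = heave / cos(dip) = 5.99 / cos(45.4°) = 8.531 m
net slip = dip-slip / sin(rake) = 8.531 / sin(73.7°) = 8.888 m
rate = 8.888 m / 214 years = 0.0415 m/yr = 41.5 mm/yr

41.5 mm/yr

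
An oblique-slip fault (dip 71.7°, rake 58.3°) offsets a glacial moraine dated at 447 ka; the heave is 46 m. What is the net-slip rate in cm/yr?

0.0385 cm/yr

dip-slip = heave / cos(dip) = 46 / cos(71.7°) = 146.5 m
net slip = dip-slip / sin(rake) = 146.5 / sin(58.3°) = 172.2 m
rate = 172.2 m / 447 ka = 0.000385 m/yr = 0.0385 cm/yr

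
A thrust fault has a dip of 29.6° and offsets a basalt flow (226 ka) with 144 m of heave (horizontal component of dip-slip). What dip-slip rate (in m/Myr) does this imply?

dip-slip = heave / cos(dip) = 144 m / cos(29.6°) = 165.6 m
rate = 165.6 m / 226 ka = 0.000733 m/yr = 733 m/Myr

733 m/Myr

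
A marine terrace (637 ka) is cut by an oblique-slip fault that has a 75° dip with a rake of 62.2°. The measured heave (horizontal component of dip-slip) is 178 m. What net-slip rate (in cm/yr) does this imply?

dip-slip = heave / cos(dip) = 178 / cos(75°) = 687.7 m
net slip = dip-slip / sin(rake) = 687.7 / sin(62.2°) = 777.5 m
rate = 777.5 m / 637 ka = 0.00122 m/yr = 0.122 cm/yr

0.122 cm/yr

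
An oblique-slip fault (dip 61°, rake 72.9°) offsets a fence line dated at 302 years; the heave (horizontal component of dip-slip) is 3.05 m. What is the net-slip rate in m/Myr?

dip-slip = heave / cos(dip) = 3.05 / cos(61°) = 6.291 m
net slip = dip-slip / sin(rake) = 6.291 / sin(72.9°) = 6.582 m
rate = 6.582 m / 302 years = 0.0218 m/yr = 21800 m/Myr

21800 m/Myr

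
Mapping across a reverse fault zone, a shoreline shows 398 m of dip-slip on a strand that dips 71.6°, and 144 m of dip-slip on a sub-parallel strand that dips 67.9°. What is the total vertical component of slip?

511 m

throw_A = 398 × sin(71.6°) = 377.7 m
throw_B = 144 × sin(67.9°) = 133.4 m
total = 377.7 + 133.4 = 511 m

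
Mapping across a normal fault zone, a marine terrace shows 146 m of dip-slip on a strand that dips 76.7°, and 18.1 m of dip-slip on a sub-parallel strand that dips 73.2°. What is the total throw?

throw_A = 146 × sin(76.7°) = 142.1 m
throw_B = 18.1 × sin(73.2°) = 17.33 m
total = 142.1 + 17.33 = 159 m

159 m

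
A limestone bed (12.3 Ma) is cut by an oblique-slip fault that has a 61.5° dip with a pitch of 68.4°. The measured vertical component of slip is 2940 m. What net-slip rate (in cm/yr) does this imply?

0.0293 cm/yr

dip-slip = throw / sin(dip) = 2940 / sin(61.5°) = 3345 m
net slip = dip-slip / sin(rake) = 3345 / sin(68.4°) = 3598 m
rate = 3598 m / 12.3 Ma = 0.000293 m/yr = 0.0293 cm/yr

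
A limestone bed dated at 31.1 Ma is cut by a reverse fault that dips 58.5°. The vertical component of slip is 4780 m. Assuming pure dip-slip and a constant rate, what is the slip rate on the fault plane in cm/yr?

dip-slip = throw / sin(dip) = 4780 m / sin(58.5°) = 5606 m
rate = 5606 m / 31.1 Ma = 0.000180 m/yr = 0.0180 cm/yr

0.0180 cm/yr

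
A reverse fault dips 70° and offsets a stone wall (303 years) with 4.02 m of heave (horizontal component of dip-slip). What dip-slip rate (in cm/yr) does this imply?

dip-slip = heave / cos(dip) = 4.02 m / cos(70°) = 11.75 m
rate = 11.75 m / 303 years = 0.0388 m/yr = 3.88 cm/yr

3.88 cm/yr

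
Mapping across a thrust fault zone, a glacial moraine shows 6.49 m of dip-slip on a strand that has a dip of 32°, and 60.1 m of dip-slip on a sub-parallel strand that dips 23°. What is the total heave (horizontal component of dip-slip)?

60.8 m

heave_A = 6.49 × cos(32°) = 5.504 m
heave_B = 60.1 × cos(23°) = 55.32 m
total = 5.504 + 55.32 = 60.8 m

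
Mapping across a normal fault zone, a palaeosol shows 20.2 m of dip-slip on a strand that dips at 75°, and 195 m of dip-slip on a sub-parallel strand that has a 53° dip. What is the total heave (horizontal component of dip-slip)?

123 m

heave_A = 20.2 × cos(75°) = 5.228 m
heave_B = 195 × cos(53°) = 117.4 m
total = 5.228 + 117.4 = 123 m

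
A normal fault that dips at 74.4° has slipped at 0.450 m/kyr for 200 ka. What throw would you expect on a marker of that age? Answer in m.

86.7 m

dip-slip = rate × time = 0.450 m/kyr × 200 ka = 90 m
throw = dip-slip × sin(dip) = 90 × sin(74.4°) = 86.7 m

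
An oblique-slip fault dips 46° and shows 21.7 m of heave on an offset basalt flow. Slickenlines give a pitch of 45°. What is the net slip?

44.2 m

dip-slip = heave / cos(dip) = 21.7 / cos(46°) = 31.24 m
net slip = dip-slip / sin(rake) = 31.24 / sin(45°) = 44.2 m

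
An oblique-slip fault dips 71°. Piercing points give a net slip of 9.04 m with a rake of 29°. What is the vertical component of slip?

4.14 m

dip-slip = net slip × sin(rake) = 9.04 m × sin(29°) = 4.383 m
throw = dip-slip × sin(dip) = 4.383 × sin(71°) = 4.14 m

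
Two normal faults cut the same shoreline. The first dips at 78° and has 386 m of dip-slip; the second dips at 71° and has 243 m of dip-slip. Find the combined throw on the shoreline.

607 m

throw_A = 386 × sin(78°) = 377.6 m
throw_B = 243 × sin(71°) = 229.8 m
total = 377.6 + 229.8 = 607 m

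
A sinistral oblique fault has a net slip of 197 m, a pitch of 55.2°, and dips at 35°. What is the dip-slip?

162 m

dip-slip = net slip × sin(rake) = 197 m × sin(55.2°) = 162 m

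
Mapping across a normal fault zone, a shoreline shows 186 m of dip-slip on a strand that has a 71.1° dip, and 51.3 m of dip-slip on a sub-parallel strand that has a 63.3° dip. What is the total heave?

heave_A = 186 × cos(71.1°) = 60.25 m
heave_B = 51.3 × cos(63.3°) = 23.05 m
total = 60.25 + 23.05 = 83.3 m

83.3 m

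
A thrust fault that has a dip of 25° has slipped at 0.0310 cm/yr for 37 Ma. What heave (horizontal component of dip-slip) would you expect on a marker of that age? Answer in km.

10.4 km

dip-slip = rate × time = 0.0310 cm/yr × 37 Ma = 11470 m
heave = dip-slip × cos(dip) = 11470 × cos(25°) = 10400 m = 10.4 km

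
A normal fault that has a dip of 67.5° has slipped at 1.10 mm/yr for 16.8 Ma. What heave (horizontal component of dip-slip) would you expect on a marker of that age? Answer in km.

dip-slip = rate × time = 1.10 mm/yr × 16.8 Ma = 18480 m
heave = dip-slip × cos(dip) = 18480 × cos(67.5°) = 7070 m = 7.07 km

7.07 km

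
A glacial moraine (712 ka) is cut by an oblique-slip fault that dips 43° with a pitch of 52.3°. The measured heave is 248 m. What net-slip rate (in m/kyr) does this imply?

0.602 m/kyr

dip-slip = heave / cos(dip) = 248 / cos(43°) = 339.1 m
net slip = dip-slip / sin(rake) = 339.1 / sin(52.3°) = 428.6 m
rate = 428.6 m / 712 ka = 0.000602 m/yr = 0.602 m/kyr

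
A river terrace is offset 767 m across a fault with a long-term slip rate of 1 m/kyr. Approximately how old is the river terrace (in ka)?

age = offset / rate = 767 m / (1 m/kyr) = 767000 yr = 767 ka

767 ka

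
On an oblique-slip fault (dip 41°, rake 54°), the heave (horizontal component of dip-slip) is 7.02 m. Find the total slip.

dip-slip = heave / cos(dip) = 7.02 / cos(41°) = 9.302 m
net slip = dip-slip / sin(rake) = 9.302 / sin(54°) = 11.5 m

11.5 m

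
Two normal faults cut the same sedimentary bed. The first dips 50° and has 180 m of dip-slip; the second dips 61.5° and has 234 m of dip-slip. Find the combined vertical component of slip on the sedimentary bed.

throw_A = 180 × sin(50°) = 137.9 m
throw_B = 234 × sin(61.5°) = 205.6 m
total = 137.9 + 205.6 = 344 m

344 m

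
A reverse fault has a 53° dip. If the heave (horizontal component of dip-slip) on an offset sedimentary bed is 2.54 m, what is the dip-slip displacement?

dip-slip = heave / cos(dip) = 2.54 / cos(53°) = 4.22 m

4.22 m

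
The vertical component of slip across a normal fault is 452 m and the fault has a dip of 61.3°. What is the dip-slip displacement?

dip-slip = throw / sin(dip) = 452 / sin(61.3°) = 515 m

515 m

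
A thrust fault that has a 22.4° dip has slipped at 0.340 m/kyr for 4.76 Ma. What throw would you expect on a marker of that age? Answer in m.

dip-slip = rate × time = 0.340 m/kyr × 4.76 Ma = 1618 m
throw = dip-slip × sin(dip) = 1618 × sin(22.4°) = 617 m

617 m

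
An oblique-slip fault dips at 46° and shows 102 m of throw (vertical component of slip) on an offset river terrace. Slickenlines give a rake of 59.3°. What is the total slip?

165 m

dip-slip = throw / sin(dip) = 102 / sin(46°) = 141.8 m
net slip = dip-slip / sin(rake) = 141.8 / sin(59.3°) = 165 m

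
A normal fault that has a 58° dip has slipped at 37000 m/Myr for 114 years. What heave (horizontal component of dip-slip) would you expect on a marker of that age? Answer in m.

2.24 m

dip-slip = rate × time = 37000 m/Myr × 114 years = 4.218 m
heave = dip-slip × cos(dip) = 4.218 × cos(58°) = 2.24 m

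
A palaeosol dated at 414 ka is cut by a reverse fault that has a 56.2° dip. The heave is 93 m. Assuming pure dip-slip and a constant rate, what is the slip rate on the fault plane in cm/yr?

dip-slip = heave / cos(dip) = 93 m / cos(56.2°) = 167.2 m
rate = 167.2 m / 414 ka = 0.000404 m/yr = 0.0404 cm/yr

0.0404 cm/yr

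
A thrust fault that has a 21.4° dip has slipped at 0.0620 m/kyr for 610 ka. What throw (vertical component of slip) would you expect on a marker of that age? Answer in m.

dip-slip = rate × time = 0.0620 m/kyr × 610 ka = 37.82 m
throw = dip-slip × sin(dip) = 37.82 × sin(21.4°) = 13.8 m

13.8 m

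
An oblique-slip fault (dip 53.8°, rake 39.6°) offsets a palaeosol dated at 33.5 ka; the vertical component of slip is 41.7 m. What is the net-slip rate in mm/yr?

dip-slip = throw / sin(dip) = 41.7 / sin(53.8°) = 51.68 m
net slip = dip-slip / sin(rake) = 51.68 / sin(39.6°) = 81.07 m
rate = 81.07 m / 33.5 ka = 0.00242 m/yr = 2.42 mm/yr

2.42 mm/yr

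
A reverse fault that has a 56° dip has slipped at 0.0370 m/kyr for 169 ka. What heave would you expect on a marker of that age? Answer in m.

3.50 m

dip-slip = rate × time = 0.0370 m/kyr × 169 ka = 6.253 m
heave = dip-slip × cos(dip) = 6.253 × cos(56°) = 3.50 m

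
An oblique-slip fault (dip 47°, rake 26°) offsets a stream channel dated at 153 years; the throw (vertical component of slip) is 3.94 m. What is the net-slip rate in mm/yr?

80.3 mm/yr

dip-slip = throw / sin(dip) = 3.94 / sin(47°) = 5.387 m
net slip = dip-slip / sin(rake) = 5.387 / sin(26°) = 12.29 m
rate = 12.29 m / 153 years = 0.0803 m/yr = 80.3 mm/yr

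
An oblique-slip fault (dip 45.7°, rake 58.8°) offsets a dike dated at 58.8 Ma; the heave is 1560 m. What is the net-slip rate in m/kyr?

dip-slip = heave / cos(dip) = 1560 / cos(45.7°) = 2234 m
net slip = dip-slip / sin(rake) = 2234 / sin(58.8°) = 2611 m
rate = 2611 m / 58.8 Ma = 0.0000444 m/yr = 0.0444 m/kyr

0.0444 m/kyr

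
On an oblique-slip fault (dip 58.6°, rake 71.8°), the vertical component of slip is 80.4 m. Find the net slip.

99.2 m

dip-slip = throw / sin(dip) = 80.4 / sin(58.6°) = 94.19 m
net slip = dip-slip / sin(rake) = 94.19 / sin(71.8°) = 99.2 m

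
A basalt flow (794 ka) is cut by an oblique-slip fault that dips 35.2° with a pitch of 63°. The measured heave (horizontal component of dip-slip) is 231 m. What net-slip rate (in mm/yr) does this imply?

0.400 mm/yr

dip-slip = heave / cos(dip) = 231 / cos(35.2°) = 282.7 m
net slip = dip-slip / sin(rake) = 282.7 / sin(63°) = 317.3 m
rate = 317.3 m / 794 ka = 0.000400 m/yr = 0.400 mm/yr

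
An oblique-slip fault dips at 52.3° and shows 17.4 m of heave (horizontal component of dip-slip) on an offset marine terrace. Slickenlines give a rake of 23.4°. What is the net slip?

dip-slip = heave / cos(dip) = 17.4 / cos(52.3°) = 28.45 m
net slip = dip-slip / sin(rake) = 28.45 / sin(23.4°) = 71.6 m

71.6 m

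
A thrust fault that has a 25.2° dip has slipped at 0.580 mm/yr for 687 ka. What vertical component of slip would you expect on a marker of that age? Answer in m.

170 m

dip-slip = rate × time = 0.580 mm/yr × 687 ka = 398.5 m
throw = dip-slip × sin(dip) = 398.5 × sin(25.2°) = 170 m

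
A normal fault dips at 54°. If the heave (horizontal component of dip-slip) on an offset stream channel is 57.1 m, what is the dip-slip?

dip-slip = heave / cos(dip) = 57.1 / cos(54°) = 97.1 m

97.1 m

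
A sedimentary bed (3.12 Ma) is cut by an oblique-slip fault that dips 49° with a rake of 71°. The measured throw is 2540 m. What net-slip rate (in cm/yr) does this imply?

0.114 cm/yr

dip-slip = throw / sin(dip) = 2540 / sin(49°) = 3366 m
net slip = dip-slip / sin(rake) = 3366 / sin(71°) = 3559 m
rate = 3559 m / 3.12 Ma = 0.00114 m/yr = 0.114 cm/yr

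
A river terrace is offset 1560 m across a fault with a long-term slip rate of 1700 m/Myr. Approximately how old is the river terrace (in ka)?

918 ka

age = offset / rate = 1560 m / (1700 m/Myr) = 918000 yr = 918 ka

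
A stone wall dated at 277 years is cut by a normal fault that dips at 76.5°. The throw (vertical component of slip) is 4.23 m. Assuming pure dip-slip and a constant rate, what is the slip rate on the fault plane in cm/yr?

1.57 cm/yr

dip-slip = throw / sin(dip) = 4.23 m / sin(76.5°) = 4.350 m
rate = 4.350 m / 277 years = 0.0157 m/yr = 1.57 cm/yr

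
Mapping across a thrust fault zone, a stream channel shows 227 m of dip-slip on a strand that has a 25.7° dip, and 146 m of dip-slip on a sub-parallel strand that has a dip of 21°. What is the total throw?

throw_A = 227 × sin(25.7°) = 98.44 m
throw_B = 146 × sin(21°) = 52.32 m
total = 98.44 + 52.32 = 151 m

151 m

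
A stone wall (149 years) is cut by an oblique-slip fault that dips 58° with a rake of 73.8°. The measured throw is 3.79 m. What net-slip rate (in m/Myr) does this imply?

dip-slip = throw / sin(dip) = 3.79 / sin(58°) = 4.469 m
net slip = dip-slip / sin(rake) = 4.469 / sin(73.8°) = 4.654 m
rate = 4.654 m / 149 years = 0.0312 m/yr = 31200 m/Myr

31200 m/Myr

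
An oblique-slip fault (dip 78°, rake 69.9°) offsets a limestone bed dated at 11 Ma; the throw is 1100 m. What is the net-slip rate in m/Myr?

109 m/Myr

dip-slip = throw / sin(dip) = 1100 / sin(78°) = 1125 m
net slip = dip-slip / sin(rake) = 1125 / sin(69.9°) = 1198 m
rate = 1198 m / 11 Ma = 0.000109 m/yr = 109 m/Myr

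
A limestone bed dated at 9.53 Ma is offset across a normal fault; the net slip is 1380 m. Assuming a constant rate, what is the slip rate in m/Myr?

rate = 1380 m / 9.53 Ma = 0.000145 m/yr = 145 m/Myr

145 m/Myr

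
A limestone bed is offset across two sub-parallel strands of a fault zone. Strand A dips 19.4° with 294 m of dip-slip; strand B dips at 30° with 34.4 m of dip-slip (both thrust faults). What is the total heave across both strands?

heave_A = 294 × cos(19.4°) = 277.3 m
heave_B = 34.4 × cos(30°) = 29.79 m
total = 277.3 + 29.79 = 307 m

307 m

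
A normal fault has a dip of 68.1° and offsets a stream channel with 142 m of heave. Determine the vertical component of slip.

throw = heave × tan(dip) = 142 × tan(68.1°) = 353 m

353 m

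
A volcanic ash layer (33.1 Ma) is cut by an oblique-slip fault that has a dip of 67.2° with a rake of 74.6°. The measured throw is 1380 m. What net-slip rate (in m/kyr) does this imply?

dip-slip = throw / sin(dip) = 1380 / sin(67.2°) = 1497 m
net slip = dip-slip / sin(rake) = 1497 / sin(74.6°) = 1553 m
rate = 1553 m / 33.1 Ma = 0.0000469 m/yr = 0.0469 m/kyr

0.0469 m/kyr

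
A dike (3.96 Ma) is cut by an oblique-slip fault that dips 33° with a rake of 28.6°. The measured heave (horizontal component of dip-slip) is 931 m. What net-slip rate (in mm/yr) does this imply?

0.586 mm/yr

dip-slip = heave / cos(dip) = 931 / cos(33°) = 1110 m
net slip = dip-slip / sin(rake) = 1110 / sin(28.6°) = 2319 m
rate = 2319 m / 3.96 Ma = 0.000586 m/yr = 0.586 mm/yr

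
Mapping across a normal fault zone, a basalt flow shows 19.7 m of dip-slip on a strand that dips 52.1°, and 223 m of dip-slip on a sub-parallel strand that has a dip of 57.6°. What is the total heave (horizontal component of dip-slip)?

132 m

heave_A = 19.7 × cos(52.1°) = 12.10 m
heave_B = 223 × cos(57.6°) = 119.5 m
total = 12.10 + 119.5 = 132 m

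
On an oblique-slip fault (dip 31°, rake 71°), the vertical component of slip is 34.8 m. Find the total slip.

dip-slip = throw / sin(dip) = 34.8 / sin(31°) = 67.57 m
net slip = dip-slip / sin(rake) = 67.57 / sin(71°) = 71.5 m

71.5 m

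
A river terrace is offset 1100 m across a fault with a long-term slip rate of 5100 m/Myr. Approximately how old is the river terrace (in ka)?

age = offset / rate = 1100 m / (5100 m/Myr) = 216000 yr = 216 ka

216 ka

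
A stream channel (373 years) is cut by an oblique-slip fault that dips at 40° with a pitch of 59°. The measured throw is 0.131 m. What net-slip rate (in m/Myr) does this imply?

637 m/Myr

dip-slip = throw / sin(dip) = 0.131 / sin(40°) = 0.2038 m
net slip = dip-slip / sin(rake) = 0.2038 / sin(59°) = 0.2378 m
rate = 0.2378 m / 373 years = 0.000637 m/yr = 637 m/Myr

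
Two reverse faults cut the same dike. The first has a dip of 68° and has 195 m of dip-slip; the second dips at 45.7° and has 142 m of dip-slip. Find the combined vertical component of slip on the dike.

282 m

throw_A = 195 × sin(68°) = 180.8 m
throw_B = 142 × sin(45.7°) = 101.6 m
total = 180.8 + 101.6 = 282 m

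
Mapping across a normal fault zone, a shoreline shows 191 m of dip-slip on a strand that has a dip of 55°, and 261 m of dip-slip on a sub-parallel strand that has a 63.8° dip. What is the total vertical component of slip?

throw_A = 191 × sin(55°) = 156.5 m
throw_B = 261 × sin(63.8°) = 234.2 m
total = 156.5 + 234.2 = 391 m

391 m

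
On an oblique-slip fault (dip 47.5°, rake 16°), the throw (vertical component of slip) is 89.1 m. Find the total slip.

438 m

dip-slip = throw / sin(dip) = 89.1 / sin(47.5°) = 120.9 m
net slip = dip-slip / sin(rake) = 120.9 / sin(16°) = 438 m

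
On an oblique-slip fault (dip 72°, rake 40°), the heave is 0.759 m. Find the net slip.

3.82 m

dip-slip = heave / cos(dip) = 0.759 / cos(72°) = 2.456 m
net slip = dip-slip / sin(rake) = 2.456 / sin(40°) = 3.82 m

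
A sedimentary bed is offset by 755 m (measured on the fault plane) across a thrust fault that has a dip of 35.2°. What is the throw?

throw = dip-slip × sin(dip) = 755 m × sin(35.2°) = 435 m

435 m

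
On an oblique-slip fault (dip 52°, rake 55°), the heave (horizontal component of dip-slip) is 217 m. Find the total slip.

430 m

dip-slip = heave / cos(dip) = 217 / cos(52°) = 352.5 m
net slip = dip-slip / sin(rake) = 352.5 / sin(55°) = 430 m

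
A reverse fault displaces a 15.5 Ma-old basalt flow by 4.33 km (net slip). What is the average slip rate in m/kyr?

0.279 m/kyr

rate = 4.33 km / 15.5 Ma = 0.000279 m/yr = 0.279 m/kyr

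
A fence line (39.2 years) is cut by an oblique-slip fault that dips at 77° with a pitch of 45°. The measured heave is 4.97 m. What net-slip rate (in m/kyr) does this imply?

797 m/kyr

dip-slip = heave / cos(dip) = 4.97 / cos(77°) = 22.09 m
net slip = dip-slip / sin(rake) = 22.09 / sin(45°) = 31.25 m
rate = 31.25 m / 39.2 years = 0.797 m/yr = 797 m/kyr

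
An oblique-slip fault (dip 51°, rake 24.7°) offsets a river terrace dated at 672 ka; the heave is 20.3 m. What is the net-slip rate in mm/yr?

dip-slip = heave / cos(dip) = 20.3 / cos(51°) = 32.26 m
net slip = dip-slip / sin(rake) = 32.26 / sin(24.7°) = 77.19 m
rate = 77.19 m / 672 ka = 0.000115 m/yr = 0.115 mm/yr

0.115 mm/yr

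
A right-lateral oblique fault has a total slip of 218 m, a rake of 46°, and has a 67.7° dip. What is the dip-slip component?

157 m

dip-slip = net slip × sin(rake) = 218 m × sin(46°) = 157 m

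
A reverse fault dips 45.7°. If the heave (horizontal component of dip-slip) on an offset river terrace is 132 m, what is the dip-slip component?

189 m

dip-slip = heave / cos(dip) = 132 / cos(45.7°) = 189 m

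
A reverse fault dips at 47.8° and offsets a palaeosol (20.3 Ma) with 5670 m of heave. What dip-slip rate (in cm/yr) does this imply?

0.0416 cm/yr

dip-slip = heave / cos(dip) = 5670 m / cos(47.8°) = 8441 m
rate = 8441 m / 20.3 Ma = 0.000416 m/yr = 0.0416 cm/yr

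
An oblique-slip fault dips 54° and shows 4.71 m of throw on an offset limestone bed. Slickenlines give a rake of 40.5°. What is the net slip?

dip-slip = throw / sin(dip) = 4.71 / sin(54°) = 5.822 m
net slip = dip-slip / sin(rake) = 5.822 / sin(40.5°) = 8.96 m

8.96 m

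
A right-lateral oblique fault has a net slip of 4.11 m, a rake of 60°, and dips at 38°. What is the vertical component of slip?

dip-slip = net slip × sin(rake) = 4.11 m × sin(60°) = 3.559 m
throw = dip-slip × sin(dip) = 3.559 × sin(38°) = 2.19 m

2.19 m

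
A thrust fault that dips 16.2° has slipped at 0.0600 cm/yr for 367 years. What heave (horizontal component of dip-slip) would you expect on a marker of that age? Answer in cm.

21.1 cm

dip-slip = rate × time = 0.0600 cm/yr × 367 years = 0.2202 m
heave = dip-slip × cos(dip) = 0.2202 × cos(16.2°) = 0.211 m = 21.1 cm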